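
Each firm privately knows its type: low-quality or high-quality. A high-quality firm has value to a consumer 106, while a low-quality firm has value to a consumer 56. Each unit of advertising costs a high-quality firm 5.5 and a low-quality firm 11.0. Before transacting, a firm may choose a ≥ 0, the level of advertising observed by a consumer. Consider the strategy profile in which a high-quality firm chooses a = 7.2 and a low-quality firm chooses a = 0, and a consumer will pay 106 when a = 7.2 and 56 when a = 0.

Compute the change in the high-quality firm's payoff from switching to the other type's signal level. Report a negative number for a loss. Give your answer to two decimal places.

-10.40

Playing a = 7.2 the high-quality firm receives 106 − 5.5 × 7.2 = 66.4.
Deviating to a = 0 yields 56 instead.
Gain from deviating: 56 − 66.4 = -10.40.
The gain is negative, so the high-quality type's incentive-compatibility constraint is satisfied.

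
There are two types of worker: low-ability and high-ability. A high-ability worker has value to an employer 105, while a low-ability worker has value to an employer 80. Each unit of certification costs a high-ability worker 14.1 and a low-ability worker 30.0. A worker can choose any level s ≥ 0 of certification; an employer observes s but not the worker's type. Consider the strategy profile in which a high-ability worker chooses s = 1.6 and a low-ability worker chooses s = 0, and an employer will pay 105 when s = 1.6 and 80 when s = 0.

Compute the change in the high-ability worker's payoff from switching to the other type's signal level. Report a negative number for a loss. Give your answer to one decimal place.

Playing s = 1.6 the high-ability worker receives 105 − 14.1 × 1.6 = 82.44.
Deviating to s = 0 yields 80 instead.
Gain from deviating: 80 − 82.44 = -2.44, i.e. -2.4 to one decimal place.
The gain is negative, so the high-ability type's incentive-compatibility constraint is satisfied.

-2.4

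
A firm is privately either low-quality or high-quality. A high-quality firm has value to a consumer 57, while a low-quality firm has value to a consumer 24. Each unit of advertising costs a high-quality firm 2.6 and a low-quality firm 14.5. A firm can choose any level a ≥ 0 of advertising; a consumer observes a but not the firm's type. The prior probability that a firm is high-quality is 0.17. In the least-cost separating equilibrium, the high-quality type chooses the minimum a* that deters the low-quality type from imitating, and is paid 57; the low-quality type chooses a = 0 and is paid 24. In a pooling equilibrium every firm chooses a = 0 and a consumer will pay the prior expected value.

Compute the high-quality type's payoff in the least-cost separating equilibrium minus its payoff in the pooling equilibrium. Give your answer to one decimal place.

21.5

Least-cost separating signal: a* solves 24 = 57 − 14.5·a*, so a* = (57 − 24)/14.5 ≈ 2.2759.
High-quality type's separating payoff: 57 − 2.6 × a* = 57 − 2.6 × (57 − 24)/14.5 = 57 − 85.8/14.5 ≈ 51.083.
Pooling payoff: 0.17 × 57 + 0.83 × 24 = 29.61.
Difference: 51.083 − 29.61 = 21.473, i.e. 21.5 to one decimal place.
The high-quality type prefers to separate.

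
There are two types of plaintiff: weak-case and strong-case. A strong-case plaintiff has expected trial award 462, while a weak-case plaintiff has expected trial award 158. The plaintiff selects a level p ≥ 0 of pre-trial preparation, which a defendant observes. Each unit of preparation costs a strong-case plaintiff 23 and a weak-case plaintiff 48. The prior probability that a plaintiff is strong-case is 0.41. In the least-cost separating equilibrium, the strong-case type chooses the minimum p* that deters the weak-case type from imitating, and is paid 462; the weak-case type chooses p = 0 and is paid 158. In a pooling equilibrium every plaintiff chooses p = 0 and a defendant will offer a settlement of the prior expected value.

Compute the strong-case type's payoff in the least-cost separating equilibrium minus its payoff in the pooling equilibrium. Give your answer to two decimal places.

Least-cost separating signal: p* solves 158 = 462 − 48·p*, so p* = (462 − 158)/48 ≈ 6.3333.
Strong-case type's separating payoff: 462 − 23 × p* = 462 − 23 × (462 − 158)/48 = 462 − 6992/48 ≈ 316.3333.
Pooling payoff: 0.41 × 462 + 0.59 × 158 = 282.64.
Difference: 316.3333 − 282.64 = 33.6933, i.e. 33.69 to two decimal places.
The strong-case type prefers to separate.

33.69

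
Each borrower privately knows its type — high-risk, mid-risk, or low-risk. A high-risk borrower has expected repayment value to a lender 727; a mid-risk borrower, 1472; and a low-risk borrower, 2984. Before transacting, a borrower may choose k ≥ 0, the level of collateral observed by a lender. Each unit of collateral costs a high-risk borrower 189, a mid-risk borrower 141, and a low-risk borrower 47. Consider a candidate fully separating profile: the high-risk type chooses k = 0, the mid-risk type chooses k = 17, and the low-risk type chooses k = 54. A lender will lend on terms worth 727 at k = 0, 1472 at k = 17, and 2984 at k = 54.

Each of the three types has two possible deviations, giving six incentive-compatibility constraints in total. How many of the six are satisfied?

3

Mid-risk (own payoff 1472 − 141×17 = -925): to k=0 gives 727 → profitable ✗; to k=54 gives 2984 − 141×54 = -4630 → no gain ✓.
High-risk (own payoff 727): to k=17 gives 1472 − 189×17 = -1741 → no gain ✓; to k=54 gives 2984 − 189×54 = -7222 → no gain ✓.
Low-risk (own payoff 2984 − 47×54 = 446): to k=0 gives 727 → profitable ✗; to k=17 gives 1472 − 47×17 = 673 → profitable ✗.
3 of the 6 constraints hold; not an equilibrium.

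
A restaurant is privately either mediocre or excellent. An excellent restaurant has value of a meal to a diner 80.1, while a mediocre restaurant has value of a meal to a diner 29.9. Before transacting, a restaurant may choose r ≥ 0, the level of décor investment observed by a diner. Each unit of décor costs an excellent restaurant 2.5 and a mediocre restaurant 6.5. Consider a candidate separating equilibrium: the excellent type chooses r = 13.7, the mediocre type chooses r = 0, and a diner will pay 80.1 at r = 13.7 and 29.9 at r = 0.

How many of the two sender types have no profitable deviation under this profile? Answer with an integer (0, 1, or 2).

Excellent type: signal → 80.1 − 2.5 × 13.7 = 45.85; deviate to 0 → 29.9. IC holds (45.85 ≥ 29.9).
Mediocre type: stay at 0 → 29.9; mimic → 80.1 − 6.5 × 13.7 = -8.95. IC holds (29.9 ≥ -8.95).
2 of 2 constraints hold, so this is a separating equilibrium.

2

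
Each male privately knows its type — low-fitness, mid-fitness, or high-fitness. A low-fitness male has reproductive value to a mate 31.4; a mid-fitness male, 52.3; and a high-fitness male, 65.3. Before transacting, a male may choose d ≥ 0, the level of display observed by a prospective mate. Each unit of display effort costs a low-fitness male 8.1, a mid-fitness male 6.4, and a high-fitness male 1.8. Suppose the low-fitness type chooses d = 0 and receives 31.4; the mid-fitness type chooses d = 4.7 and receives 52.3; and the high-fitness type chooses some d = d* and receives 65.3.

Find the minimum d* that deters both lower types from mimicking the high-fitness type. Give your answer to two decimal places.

6.73

Low-fitness type (on-path payoff 31.4) won't mimic when 31.4 ≥ 65.3 − 8.1·d*, i.e. d* ≥ 4.19.
Mid-fitness type (on-path payoff 52.3 − 6.4×4.7 = 22.22) won't mimic when 22.22 ≥ 65.3 − 6.4·d*, i.e. d* ≥ 6.73.
Both must hold, so d* = max(4.19, 6.73) = 6.73. The mid-fitness type's constraint binds.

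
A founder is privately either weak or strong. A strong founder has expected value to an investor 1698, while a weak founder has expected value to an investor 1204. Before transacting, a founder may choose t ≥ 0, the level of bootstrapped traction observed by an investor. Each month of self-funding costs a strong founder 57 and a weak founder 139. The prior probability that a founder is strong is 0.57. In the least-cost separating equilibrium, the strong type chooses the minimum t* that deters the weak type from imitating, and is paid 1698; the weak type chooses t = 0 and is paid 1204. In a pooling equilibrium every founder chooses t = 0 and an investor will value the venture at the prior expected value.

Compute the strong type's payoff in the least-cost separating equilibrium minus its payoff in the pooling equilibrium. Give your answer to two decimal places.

Least-cost separating signal: t* solves 1204 = 1698 − 139·t*, so t* = (1698 − 1204)/139 ≈ 3.5540.
Strong type's separating payoff: 1698 − 57 × t* = 1698 − 57 × (1698 − 1204)/139 = 1698 − 28158/139 ≈ 1495.4245.
Pooling payoff: 0.57 × 1698 + 0.43 × 1204 = 1485.58.
Difference: 1495.4245 − 1485.58 = 9.8445, i.e. 9.84 to two decimal places.
The strong type prefers to separate.

9.84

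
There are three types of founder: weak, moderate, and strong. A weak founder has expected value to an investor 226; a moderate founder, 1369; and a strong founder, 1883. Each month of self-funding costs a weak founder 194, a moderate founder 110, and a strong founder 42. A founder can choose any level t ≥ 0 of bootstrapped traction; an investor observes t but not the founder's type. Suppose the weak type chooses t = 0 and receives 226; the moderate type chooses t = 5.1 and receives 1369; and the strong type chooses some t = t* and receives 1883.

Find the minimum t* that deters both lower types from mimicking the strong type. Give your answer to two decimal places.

Weak type (on-path payoff 226) won't mimic when 226 ≥ 1883 − 194·t*, i.e. t* ≥ 8.54.
Moderate type (on-path payoff 1369 − 110×5.1 = 808) won't mimic when 808 ≥ 1883 − 110·t*, i.e. t* ≥ 9.77.
Both must hold, so t* = max(8.54, 9.77) = 9.77. The moderate type's constraint binds.

9.77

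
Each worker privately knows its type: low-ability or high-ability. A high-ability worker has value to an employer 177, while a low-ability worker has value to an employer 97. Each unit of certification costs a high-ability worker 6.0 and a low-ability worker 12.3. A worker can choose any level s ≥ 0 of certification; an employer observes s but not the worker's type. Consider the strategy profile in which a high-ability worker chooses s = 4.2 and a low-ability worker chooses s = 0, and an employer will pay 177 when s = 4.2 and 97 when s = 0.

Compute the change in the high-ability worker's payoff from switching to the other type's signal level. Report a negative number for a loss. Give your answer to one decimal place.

Playing s = 4.2 the high-ability worker receives 177 − 6.0 × 4.2 = 151.8.
Deviating to s = 0 yields 97 instead.
Gain from deviating: 97 − 151.8 = -54.8.
The gain is negative, so the high-ability type's incentive-compatibility constraint is satisfied.

-54.8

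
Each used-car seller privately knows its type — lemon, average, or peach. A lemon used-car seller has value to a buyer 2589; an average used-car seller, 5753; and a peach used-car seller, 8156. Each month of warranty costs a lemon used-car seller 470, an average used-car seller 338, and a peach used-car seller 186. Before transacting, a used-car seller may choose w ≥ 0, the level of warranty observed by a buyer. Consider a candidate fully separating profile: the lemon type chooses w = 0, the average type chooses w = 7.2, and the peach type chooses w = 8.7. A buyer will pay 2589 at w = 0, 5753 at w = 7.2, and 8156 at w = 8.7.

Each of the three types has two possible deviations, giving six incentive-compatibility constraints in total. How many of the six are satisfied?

Peach (own payoff 8156 − 186×8.7 = 6537.8): to w=0 gives 2589 → no gain ✓; to w=7.2 gives 5753 − 186×7.2 = 4413.8 → no gain ✓.
Lemon (own payoff 2589): to w=7.2 gives 5753 − 470×7.2 = 2369 → no gain ✓; to w=8.7 gives 8156 − 470×8.7 = 4067 → profitable ✗.
Average (own payoff 5753 − 338×7.2 = 3319.4): to w=0 gives 2589 → no gain ✓; to w=8.7 gives 8156 − 338×8.7 = 5215.4 → profitable ✗.
4 of the 6 constraints hold; not an equilibrium.

4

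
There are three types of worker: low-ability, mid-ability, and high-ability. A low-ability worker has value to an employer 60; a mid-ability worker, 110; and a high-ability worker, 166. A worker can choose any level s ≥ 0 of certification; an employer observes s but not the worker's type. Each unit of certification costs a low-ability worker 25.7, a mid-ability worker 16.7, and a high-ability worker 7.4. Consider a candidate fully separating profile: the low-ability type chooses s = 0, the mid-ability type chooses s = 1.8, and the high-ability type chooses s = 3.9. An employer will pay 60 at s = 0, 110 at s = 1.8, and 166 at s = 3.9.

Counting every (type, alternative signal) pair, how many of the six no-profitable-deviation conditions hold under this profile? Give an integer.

3

Mid-ability (own payoff 110 − 16.7×1.8 = 79.94): to s=0 gives 60 → no gain ✓; to s=3.9 gives 166 − 16.7×3.9 = 100.87 → profitable ✗.
Low-ability (own payoff 60): to s=1.8 gives 110 − 25.7×1.8 = 63.74 → profitable ✗; to s=3.9 gives 166 − 25.7×3.9 = 65.77 → profitable ✗.
High-ability (own payoff 166 − 7.4×3.9 = 137.14): to s=0 gives 60 → no gain ✓; to s=1.8 gives 110 − 7.4×1.8 = 96.68 → no gain ✓.
3 of the 6 constraints hold; not an equilibrium.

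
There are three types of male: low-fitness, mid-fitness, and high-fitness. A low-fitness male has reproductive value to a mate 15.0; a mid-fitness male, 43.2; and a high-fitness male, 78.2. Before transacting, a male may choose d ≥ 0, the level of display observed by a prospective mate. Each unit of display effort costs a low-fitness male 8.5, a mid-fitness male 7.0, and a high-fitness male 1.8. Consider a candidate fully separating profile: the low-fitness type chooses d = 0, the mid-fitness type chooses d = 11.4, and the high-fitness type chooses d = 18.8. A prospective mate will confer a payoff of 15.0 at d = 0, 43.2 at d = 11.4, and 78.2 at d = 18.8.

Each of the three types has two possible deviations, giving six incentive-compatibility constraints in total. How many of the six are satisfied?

5

Mid-fitness (own payoff 43.2 − 7.0×11.4 = -36.6): to d=0 gives 15.0 → profitable ✗; to d=18.8 gives 78.2 − 7.0×18.8 = -53.4 → no gain ✓.
Low-fitness (own payoff 15.0): to d=11.4 gives 43.2 − 8.5×11.4 = -53.7 → no gain ✓; to d=18.8 gives 78.2 − 8.5×18.8 = -81.6 → no gain ✓.
High-fitness (own payoff 78.2 − 1.8×18.8 = 44.36): to d=0 gives 15.0 → no gain ✓; to d=11.4 gives 43.2 − 1.8×11.4 = 22.68 → no gain ✓.
5 of the 6 constraints hold; not an equilibrium.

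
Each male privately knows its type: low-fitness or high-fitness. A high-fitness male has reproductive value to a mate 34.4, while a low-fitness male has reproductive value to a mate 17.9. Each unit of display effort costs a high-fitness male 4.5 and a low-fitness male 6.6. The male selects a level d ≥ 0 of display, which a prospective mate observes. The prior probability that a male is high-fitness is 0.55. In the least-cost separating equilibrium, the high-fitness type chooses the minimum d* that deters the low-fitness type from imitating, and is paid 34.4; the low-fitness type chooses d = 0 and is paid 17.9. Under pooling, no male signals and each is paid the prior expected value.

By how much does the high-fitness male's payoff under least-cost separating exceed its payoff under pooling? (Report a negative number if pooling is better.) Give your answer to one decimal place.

-3.8

Least-cost separating signal: d* solves 17.9 = 34.4 − 6.6·d*, so d* = (34.4 − 17.9)/6.6 = 2.5.
High-fitness type's separating payoff: 34.4 − 4.5 × d* = 34.4 − 4.5 × (34.4 − 17.9)/6.6 = 34.4 − 74.25/6.6 = 23.15.
Pooling payoff: 0.55 × 34.4 + 0.45 × 17.9 = 26.975.
Difference: 23.15 − 26.975 = -3.825, i.e. -3.8 to one decimal place.
The high-fitness type would prefer the pooling outcome.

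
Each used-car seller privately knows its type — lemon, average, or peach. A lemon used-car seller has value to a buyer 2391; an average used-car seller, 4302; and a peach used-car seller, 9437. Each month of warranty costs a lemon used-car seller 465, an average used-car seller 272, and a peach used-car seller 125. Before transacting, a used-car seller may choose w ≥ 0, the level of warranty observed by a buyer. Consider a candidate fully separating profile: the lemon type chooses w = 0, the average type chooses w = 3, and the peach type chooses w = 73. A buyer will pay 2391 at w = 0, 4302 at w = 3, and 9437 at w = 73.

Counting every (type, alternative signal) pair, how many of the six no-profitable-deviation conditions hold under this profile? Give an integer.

3

Average (own payoff 4302 − 272×3 = 3486): to w=0 gives 2391 → no gain ✓; to w=73 gives 9437 − 272×73 = -10419 → no gain ✓.
Peach (own payoff 9437 − 125×73 = 312): to w=0 gives 2391 → profitable ✗; to w=3 gives 4302 − 125×3 = 3927 → profitable ✗.
Lemon (own payoff 2391): to w=3 gives 4302 − 465×3 = 2907 → profitable ✗; to w=73 gives 9437 − 465×73 = -24508 → no gain ✓.
3 of the 6 constraints hold; not an equilibrium.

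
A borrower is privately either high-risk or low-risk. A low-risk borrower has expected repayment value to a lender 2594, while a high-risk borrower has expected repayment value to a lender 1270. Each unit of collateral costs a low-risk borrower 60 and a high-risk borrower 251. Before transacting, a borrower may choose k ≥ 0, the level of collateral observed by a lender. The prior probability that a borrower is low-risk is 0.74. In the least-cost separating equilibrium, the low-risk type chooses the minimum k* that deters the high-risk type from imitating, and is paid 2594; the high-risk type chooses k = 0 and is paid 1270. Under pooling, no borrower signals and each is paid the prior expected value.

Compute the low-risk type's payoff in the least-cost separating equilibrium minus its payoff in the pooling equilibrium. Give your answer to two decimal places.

Least-cost separating signal: k* solves 1270 = 2594 − 251·k*, so k* = (2594 − 1270)/251 ≈ 5.2749.
Low-risk type's separating payoff: 2594 − 60 × k* = 2594 − 60 × (2594 − 1270)/251 = 2594 − 79440/251 ≈ 2277.5060.
Pooling payoff: 0.74 × 2594 + 0.26 × 1270 = 2249.76.
Difference: 2277.5060 − 2249.76 = 27.746, i.e. 27.75 to two decimal places.
The low-risk type prefers to separate.

27.75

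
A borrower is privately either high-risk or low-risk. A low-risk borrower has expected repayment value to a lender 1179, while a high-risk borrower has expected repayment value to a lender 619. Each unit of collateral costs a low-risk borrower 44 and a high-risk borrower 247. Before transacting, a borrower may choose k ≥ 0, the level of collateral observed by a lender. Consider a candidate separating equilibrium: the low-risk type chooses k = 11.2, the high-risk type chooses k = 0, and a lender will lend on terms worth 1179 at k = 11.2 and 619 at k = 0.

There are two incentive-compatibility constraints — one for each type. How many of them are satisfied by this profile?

Low-risk type: signal → 1179 − 44 × 11.2 = 686.2; deviate to 0 → 619. IC holds (686.2 ≥ 619).
High-risk type: stay at 0 → 619; mimic → 1179 − 247 × 11.2 = -1587.4. IC holds (619 ≥ -1587.4).
2 of 2 constraints hold, so this is a separating equilibrium.

2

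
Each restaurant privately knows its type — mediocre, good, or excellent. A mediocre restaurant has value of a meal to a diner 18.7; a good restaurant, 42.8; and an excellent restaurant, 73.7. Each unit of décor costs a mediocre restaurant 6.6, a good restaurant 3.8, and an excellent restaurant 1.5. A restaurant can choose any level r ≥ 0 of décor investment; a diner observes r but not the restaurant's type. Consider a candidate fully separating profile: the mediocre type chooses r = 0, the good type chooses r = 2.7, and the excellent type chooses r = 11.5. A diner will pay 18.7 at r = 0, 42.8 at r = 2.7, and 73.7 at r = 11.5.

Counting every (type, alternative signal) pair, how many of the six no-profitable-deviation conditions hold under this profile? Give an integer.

Excellent (own payoff 73.7 − 1.5×11.5 = 56.45): to r=0 gives 18.7 → no gain ✓; to r=2.7 gives 42.8 − 1.5×2.7 = 38.75 → no gain ✓.
Good (own payoff 42.8 − 3.8×2.7 = 32.54): to r=0 gives 18.7 → no gain ✓; to r=11.5 gives 73.7 − 3.8×11.5 = 30 → no gain ✓.
Mediocre (own payoff 18.7): to r=2.7 gives 42.8 − 6.6×2.7 = 24.98 → profitable ✗; to r=11.5 gives 73.7 − 6.6×11.5 = -2.2 → no gain ✓.
5 of the 6 constraints hold; not an equilibrium.

5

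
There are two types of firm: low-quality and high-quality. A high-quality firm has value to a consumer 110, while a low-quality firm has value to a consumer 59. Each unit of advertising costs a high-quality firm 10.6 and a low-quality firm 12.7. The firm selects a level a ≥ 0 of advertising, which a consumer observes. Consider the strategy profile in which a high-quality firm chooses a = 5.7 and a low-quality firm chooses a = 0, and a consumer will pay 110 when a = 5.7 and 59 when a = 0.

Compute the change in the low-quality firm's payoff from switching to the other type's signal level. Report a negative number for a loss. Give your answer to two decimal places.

-21.39

Playing a = 0 the low-quality firm receives 59.
Deviating to a = 5.7 brings payment 110 at cost 12.7 × 5.7 = 72.39, netting 37.61.
Gain from deviating: 37.61 − 59 = -21.39.
The gain is negative, so the low-quality type's incentive-compatibility constraint is satisfied.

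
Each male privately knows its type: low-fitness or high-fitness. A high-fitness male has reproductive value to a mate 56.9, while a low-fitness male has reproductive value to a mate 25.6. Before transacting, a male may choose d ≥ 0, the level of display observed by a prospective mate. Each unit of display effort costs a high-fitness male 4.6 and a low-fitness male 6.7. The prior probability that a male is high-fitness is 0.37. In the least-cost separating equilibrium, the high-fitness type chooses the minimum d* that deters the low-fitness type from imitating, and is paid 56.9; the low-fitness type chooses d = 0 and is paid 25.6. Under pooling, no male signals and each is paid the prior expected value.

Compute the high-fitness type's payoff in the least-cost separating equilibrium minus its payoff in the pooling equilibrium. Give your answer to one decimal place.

-1.8

Least-cost separating signal: d* solves 25.6 = 56.9 − 6.7·d*, so d* = (56.9 − 25.6)/6.7 ≈ 4.6716.
High-fitness type's separating payoff: 56.9 − 4.6 × d* = 56.9 − 4.6 × (56.9 − 25.6)/6.7 = 56.9 − 143.98/6.7 ≈ 35.410.
Pooling payoff: 0.37 × 56.9 + 0.63 × 25.6 = 37.181.
Difference: 35.410 − 37.181 = -1.771, i.e. -1.8 to one decimal place.
The high-fitness type would prefer the pooling outcome.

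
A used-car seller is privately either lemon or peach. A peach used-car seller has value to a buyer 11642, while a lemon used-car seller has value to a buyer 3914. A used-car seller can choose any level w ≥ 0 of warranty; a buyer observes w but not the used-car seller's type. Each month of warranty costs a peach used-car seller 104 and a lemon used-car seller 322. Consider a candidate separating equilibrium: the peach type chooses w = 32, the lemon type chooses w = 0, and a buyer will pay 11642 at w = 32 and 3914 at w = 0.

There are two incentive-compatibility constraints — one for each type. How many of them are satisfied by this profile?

Lemon type: stay at 0 → 3914; mimic → 11642 − 322 × 32 = 1338. IC holds (3914 ≥ 1338).
Peach type: signal → 11642 − 104 × 32 = 8314; deviate to 0 → 3914. IC holds (8314 ≥ 3914).
2 of 2 constraints hold, so this is a separating equilibrium.

2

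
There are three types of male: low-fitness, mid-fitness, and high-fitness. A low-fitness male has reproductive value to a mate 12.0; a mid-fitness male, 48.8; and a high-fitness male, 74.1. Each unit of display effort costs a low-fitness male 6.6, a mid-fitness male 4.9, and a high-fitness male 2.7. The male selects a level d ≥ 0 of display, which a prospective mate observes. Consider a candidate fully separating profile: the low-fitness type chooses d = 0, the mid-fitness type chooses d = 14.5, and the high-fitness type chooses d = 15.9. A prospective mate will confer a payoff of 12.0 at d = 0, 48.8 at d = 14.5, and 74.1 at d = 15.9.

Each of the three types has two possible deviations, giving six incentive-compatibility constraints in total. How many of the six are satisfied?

4

High-fitness (own payoff 74.1 − 2.7×15.9 = 31.17): to d=0 gives 12.0 → no gain ✓; to d=14.5 gives 48.8 − 2.7×14.5 = 9.65 → no gain ✓.
Low-fitness (own payoff 12.0): to d=14.5 gives 48.8 − 6.6×14.5 = -46.9 → no gain ✓; to d=15.9 gives 74.1 − 6.6×15.9 = -30.84 → no gain ✓.
Mid-fitness (own payoff 48.8 − 4.9×14.5 = -22.25): to d=0 gives 12.0 → profitable ✗; to d=15.9 gives 74.1 − 4.9×15.9 = -3.81 → profitable ✗.
4 of the 6 constraints hold; not an equilibrium.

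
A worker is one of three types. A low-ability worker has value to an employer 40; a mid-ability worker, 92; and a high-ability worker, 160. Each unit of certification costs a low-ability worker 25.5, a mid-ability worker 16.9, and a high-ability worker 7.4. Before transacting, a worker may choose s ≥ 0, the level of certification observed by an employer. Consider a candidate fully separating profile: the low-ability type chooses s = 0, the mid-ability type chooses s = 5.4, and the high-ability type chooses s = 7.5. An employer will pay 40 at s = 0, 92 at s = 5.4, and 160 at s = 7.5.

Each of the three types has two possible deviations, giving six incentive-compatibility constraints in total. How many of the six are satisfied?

4

Mid-ability (own payoff 92 − 16.9×5.4 = 0.74): to s=0 gives 40 → profitable ✗; to s=7.5 gives 160 − 16.9×7.5 = 33.25 → profitable ✗.
High-ability (own payoff 160 − 7.4×7.5 = 104.5): to s=0 gives 40 → no gain ✓; to s=5.4 gives 92 − 7.4×5.4 = 52.04 → no gain ✓.
Low-ability (own payoff 40): to s=5.4 gives 92 − 25.5×5.4 = -45.7 → no gain ✓; to s=7.5 gives 160 − 25.5×7.5 = -31.25 → no gain ✓.
4 of the 6 constraints hold; not an equilibrium.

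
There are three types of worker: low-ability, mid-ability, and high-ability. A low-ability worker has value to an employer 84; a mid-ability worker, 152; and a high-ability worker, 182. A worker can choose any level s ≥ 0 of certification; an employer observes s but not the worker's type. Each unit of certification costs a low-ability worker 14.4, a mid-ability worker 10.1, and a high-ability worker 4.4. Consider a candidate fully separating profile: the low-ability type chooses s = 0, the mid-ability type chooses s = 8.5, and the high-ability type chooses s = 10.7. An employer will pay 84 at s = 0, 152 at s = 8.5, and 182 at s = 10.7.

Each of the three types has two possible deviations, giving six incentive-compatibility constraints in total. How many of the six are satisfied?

High-ability (own payoff 182 − 4.4×10.7 = 134.92): to s=0 gives 84 → no gain ✓; to s=8.5 gives 152 − 4.4×8.5 = 114.6 → no gain ✓.
Mid-ability (own payoff 152 − 10.1×8.5 = 66.15): to s=0 gives 84 → profitable ✗; to s=10.7 gives 182 − 10.1×10.7 = 73.93 → profitable ✗.
Low-ability (own payoff 84): to s=8.5 gives 152 − 14.4×8.5 = 29.6 → no gain ✓; to s=10.7 gives 182 − 14.4×10.7 = 27.92 → no gain ✓.
4 of the 6 constraints hold; not an equilibrium.

4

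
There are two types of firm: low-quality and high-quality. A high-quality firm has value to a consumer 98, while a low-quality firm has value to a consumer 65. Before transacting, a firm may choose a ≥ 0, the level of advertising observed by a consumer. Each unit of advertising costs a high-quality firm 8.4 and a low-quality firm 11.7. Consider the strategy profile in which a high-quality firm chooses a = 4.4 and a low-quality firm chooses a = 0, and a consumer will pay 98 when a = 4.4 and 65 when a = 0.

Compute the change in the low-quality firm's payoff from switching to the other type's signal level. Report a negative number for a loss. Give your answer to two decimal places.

Playing a = 0 the low-quality firm receives 65.
Deviating to a = 4.4 brings payment 98 at cost 11.7 × 4.4 = 51.48, netting 46.52.
Gain from deviating: 46.52 − 65 = -18.48.
The gain is negative, so the low-quality type's incentive-compatibility constraint is satisfied.

-18.48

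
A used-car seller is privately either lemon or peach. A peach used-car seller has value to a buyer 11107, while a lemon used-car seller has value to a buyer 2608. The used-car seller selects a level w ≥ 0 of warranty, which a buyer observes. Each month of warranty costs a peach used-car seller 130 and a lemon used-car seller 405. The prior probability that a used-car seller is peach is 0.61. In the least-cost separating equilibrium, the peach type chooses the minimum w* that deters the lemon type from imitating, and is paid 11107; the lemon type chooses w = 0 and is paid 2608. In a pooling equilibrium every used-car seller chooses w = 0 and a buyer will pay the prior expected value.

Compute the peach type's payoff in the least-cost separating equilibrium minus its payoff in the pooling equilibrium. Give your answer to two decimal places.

586.54

Least-cost separating signal: w* solves 2608 = 11107 − 405·w*, so w* = (11107 − 2608)/405 ≈ 20.9852.
Peach type's separating payoff: 11107 − 130 × w* = 11107 − 130 × (11107 − 2608)/405 = 11107 − 1104870/405 ≈ 8378.9259.
Pooling payoff: 0.61 × 11107 + 0.39 × 2608 = 7792.39.
Difference: 8378.9259 − 7792.39 = 586.5359, i.e. 586.54 to two decimal places.
The peach type prefers to separate.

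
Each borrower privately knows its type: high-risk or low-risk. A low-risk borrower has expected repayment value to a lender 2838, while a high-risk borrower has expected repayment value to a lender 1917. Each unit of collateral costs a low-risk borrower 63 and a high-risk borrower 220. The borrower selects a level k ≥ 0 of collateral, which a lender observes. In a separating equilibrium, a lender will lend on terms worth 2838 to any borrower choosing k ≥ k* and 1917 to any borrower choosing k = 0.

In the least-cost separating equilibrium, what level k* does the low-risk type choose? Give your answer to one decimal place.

4.2

A high-risk borrower choosing k = 0 receives 1917.
Imitating at k* instead would pay 2838 at cost 220·k*, netting 2838 − 220·k*.
Indifference: 1917 = 2838 − 220·k*, so k* = (2838 − 1917) / 220 ≈ 4.2.
At k* the high-risk type's incentive constraint just binds; the low-risk type strictly prefers k* since its per-unit cost is lower.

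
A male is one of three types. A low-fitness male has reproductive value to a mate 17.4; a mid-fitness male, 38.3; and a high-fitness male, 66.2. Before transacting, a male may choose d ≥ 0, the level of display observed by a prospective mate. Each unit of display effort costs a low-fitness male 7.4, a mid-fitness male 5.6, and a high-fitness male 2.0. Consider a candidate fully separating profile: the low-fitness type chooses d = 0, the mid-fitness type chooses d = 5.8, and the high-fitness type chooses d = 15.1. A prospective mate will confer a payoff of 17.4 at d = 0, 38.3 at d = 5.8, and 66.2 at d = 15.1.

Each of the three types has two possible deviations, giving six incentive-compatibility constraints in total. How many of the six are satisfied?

5

High-fitness (own payoff 66.2 − 2.0×15.1 = 36): to d=0 gives 17.4 → no gain ✓; to d=5.8 gives 38.3 − 2.0×5.8 = 26.7 → no gain ✓.
Low-fitness (own payoff 17.4): to d=5.8 gives 38.3 − 7.4×5.8 = -4.62 → no gain ✓; to d=15.1 gives 66.2 − 7.4×15.1 = -45.54 → no gain ✓.
Mid-fitness (own payoff 38.3 − 5.6×5.8 = 5.82): to d=0 gives 17.4 → profitable ✗; to d=15.1 gives 66.2 − 5.6×15.1 = -18.36 → no gain ✓.
5 of the 6 constraints hold; not an equilibrium.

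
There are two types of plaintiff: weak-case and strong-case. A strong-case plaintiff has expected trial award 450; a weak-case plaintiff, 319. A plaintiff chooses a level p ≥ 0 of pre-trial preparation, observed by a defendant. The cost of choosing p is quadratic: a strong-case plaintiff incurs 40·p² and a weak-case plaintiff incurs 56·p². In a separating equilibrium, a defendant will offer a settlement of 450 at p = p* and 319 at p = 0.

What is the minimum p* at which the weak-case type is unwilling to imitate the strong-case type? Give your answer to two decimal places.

The weak-case type at p = 0 receives 319; imitating at p* yields 450 − 56·p*².
Indifference: 319 = 450 − 56·p*², so p*² = (450 − 319) / 56 ≈ 2.3393.
p* = √2.3393 ≈ 1.53.

1.53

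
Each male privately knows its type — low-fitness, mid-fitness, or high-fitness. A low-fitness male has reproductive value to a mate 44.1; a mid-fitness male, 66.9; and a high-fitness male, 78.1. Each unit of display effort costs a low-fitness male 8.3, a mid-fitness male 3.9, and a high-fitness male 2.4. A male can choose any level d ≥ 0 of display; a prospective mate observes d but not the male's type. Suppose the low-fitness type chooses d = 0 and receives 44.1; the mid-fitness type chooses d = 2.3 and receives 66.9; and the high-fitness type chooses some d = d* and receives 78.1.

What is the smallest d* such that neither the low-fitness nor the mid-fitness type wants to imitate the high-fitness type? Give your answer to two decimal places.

5.17

Mid-fitness type (on-path payoff 66.9 − 3.9×2.3 = 57.93) won't mimic when 57.93 ≥ 78.1 − 3.9·d*, i.e. d* ≥ 5.17.
Low-fitness type (on-path payoff 44.1) won't mimic when 44.1 ≥ 78.1 − 8.3·d*, i.e. d* ≥ 4.10.
Both must hold, so d* = max(4.10, 5.17) = 5.17. The mid-fitness type's constraint binds.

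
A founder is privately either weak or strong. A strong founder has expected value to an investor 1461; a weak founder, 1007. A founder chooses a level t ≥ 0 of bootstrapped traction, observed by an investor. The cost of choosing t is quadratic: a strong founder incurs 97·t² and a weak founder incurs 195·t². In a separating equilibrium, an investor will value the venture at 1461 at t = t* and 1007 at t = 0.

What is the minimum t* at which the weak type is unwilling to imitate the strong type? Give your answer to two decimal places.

The weak type at t = 0 receives 1007; imitating at t* yields 1461 − 195·t*².
Indifference: 1007 = 1461 − 195·t*², so t*² = (1461 − 1007) / 195 ≈ 2.3282.
t* = √2.3282 ≈ 1.53.

1.53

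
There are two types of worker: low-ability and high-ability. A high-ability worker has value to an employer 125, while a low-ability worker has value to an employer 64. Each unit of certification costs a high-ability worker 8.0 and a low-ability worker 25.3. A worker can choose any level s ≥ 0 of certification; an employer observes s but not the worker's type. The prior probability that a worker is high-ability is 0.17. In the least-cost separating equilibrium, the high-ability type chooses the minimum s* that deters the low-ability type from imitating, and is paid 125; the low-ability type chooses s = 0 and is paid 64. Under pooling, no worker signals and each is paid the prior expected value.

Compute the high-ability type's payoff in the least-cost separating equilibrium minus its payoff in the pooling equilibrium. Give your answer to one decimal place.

Least-cost separating signal: s* solves 64 = 125 − 25.3·s*, so s* = (125 − 64)/25.3 ≈ 2.4111.
High-ability type's separating payoff: 125 − 8.0 × s* = 125 − 8.0 × (125 − 64)/25.3 = 125 − 488/25.3 ≈ 105.711.
Pooling payoff: 0.17 × 125 + 0.83 × 64 = 74.37.
Difference: 105.711 − 74.37 = 31.341, i.e. 31.3 to one decimal place.
The high-ability type prefers to separate.

31.3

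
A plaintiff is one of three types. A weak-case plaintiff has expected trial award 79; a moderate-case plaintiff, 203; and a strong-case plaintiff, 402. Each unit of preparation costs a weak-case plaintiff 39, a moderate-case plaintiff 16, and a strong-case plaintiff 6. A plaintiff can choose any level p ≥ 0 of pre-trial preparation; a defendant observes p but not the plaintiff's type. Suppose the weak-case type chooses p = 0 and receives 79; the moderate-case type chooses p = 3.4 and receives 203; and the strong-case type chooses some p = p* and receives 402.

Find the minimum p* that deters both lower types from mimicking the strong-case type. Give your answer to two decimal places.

Moderate-case type (on-path payoff 203 − 16×3.4 = 148.6) won't mimic when 148.6 ≥ 402 − 16·p*, i.e. p* ≥ 15.84.
Weak-case type (on-path payoff 79) won't mimic when 79 ≥ 402 − 39·p*, i.e. p* ≥ 8.28.
Both must hold, so p* = max(8.28, 15.84) = 15.84. The moderate-case type's constraint binds.

15.84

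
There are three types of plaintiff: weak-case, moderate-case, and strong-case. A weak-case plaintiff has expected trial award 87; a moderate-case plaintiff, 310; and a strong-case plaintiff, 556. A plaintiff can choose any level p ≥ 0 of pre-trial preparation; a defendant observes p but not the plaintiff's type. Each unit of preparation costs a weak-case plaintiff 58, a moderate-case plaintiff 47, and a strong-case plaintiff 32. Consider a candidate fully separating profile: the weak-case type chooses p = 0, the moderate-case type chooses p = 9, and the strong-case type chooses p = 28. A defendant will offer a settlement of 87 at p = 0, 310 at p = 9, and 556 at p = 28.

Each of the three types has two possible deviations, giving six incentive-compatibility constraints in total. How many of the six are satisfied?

3

Moderate-case (own payoff 310 − 47×9 = -113): to p=0 gives 87 → profitable ✗; to p=28 gives 556 − 47×28 = -760 → no gain ✓.
Weak-case (own payoff 87): to p=9 gives 310 − 58×9 = -212 → no gain ✓; to p=28 gives 556 − 58×28 = -1068 → no gain ✓.
Strong-case (own payoff 556 − 32×28 = -340): to p=0 gives 87 → profitable ✗; to p=9 gives 310 − 32×9 = 22 → profitable ✗.
3 of the 6 constraints hold; not an equilibrium.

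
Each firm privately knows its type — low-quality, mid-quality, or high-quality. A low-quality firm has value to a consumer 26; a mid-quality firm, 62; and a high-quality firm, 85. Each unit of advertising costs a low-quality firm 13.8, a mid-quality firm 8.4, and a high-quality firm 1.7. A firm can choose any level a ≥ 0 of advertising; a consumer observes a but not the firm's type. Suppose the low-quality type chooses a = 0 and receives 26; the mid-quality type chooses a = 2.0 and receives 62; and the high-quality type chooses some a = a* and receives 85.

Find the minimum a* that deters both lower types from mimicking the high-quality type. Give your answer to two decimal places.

4.74

Low-quality type (on-path payoff 26) won't mimic when 26 ≥ 85 − 13.8·a*, i.e. a* ≥ 4.28.
Mid-quality type (on-path payoff 62 − 8.4×2.0 = 45.2) won't mimic when 45.2 ≥ 85 − 8.4·a*, i.e. a* ≥ 4.74.
Both must hold, so a* = max(4.28, 4.74) = 4.74. The mid-quality type's constraint binds.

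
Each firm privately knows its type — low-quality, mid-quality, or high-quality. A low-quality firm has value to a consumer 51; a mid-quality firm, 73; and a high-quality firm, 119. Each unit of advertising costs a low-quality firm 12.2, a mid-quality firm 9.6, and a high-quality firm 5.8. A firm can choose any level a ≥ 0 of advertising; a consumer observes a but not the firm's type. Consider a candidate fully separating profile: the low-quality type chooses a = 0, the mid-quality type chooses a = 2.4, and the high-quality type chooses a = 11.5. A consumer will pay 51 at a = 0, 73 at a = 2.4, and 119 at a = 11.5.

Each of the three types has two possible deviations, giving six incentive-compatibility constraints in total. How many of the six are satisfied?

4

High-quality (own payoff 119 − 5.8×11.5 = 52.3): to a=0 gives 51 → no gain ✓; to a=2.4 gives 73 − 5.8×2.4 = 59.08 → profitable ✗.
Mid-quality (own payoff 73 − 9.6×2.4 = 49.96): to a=0 gives 51 → profitable ✗; to a=11.5 gives 119 − 9.6×11.5 = 8.6 → no gain ✓.
Low-quality (own payoff 51): to a=2.4 gives 73 − 12.2×2.4 = 43.72 → no gain ✓; to a=11.5 gives 119 − 12.2×11.5 = -21.3 → no gain ✓.
4 of the 6 constraints hold; not an equilibrium.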